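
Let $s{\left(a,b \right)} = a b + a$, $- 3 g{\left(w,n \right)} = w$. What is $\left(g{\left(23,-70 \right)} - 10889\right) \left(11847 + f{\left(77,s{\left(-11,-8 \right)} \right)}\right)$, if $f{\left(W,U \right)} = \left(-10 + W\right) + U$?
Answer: $-130661930$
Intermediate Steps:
$g{\left(w,n \right)} = - \frac{w}{3}$
$s{\left(a,b \right)} = a + a b$
$f{\left(W,U \right)} = -10 + U + W$
$\left(g{\left(23,-70 \right)} - 10889\right) \left(11847 + f{\left(77,s{\left(-11,-8 \right)} \right)}\right) = \left(\left(- \frac{1}{3}\right) 23 - 10889\right) \left(11847 - \left(-67 + 11 \left(1 - 8\right)\right)\right) = \left(- \frac{23}{3} - 10889\right) \left(11847 - -144\right) = - \frac{32690 \left(11847 + \left(-10 + 77 + 77\right)\right)}{3} = - \frac{32690 \left(11847 + 144\right)}{3} = \left(- \frac{32690}{3}\right) 11991 = -130661930$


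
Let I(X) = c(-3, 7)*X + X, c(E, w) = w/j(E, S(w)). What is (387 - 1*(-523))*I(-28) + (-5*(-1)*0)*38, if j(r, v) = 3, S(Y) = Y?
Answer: -254800/3 ≈ -84933.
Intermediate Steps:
c(E, w) = w/3
I(X) = 10*X/3 (I(X) = ((⅓)*7)*X + X = 7*X/3 + X = 10*X/3)
(387 - 1*(-523))*I(-28) + (-5*(-1)*0)*38 = (387 - 1*(-523))*((10/3)*(-28)) + (-5*(-1)*0)*38 = (387 + 523)*(-280/3) + (5*0)*38 = 910*(-280/3) + 0*38 = -254800/3 + 0 = -254800/3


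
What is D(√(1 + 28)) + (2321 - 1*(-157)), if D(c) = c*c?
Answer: 2507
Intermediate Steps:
D(c) = c²
D(√(1 + 28)) + (2321 - 1*(-157)) = (√(1 + 28))² + (2321 - 1*(-157)) = (√29)² + (2321 + 157) = 29 + 2478 = 2507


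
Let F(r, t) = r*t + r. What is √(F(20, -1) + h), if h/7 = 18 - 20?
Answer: I*√14 ≈ 3.7417*I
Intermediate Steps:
F(r, t) = r + r*t
h = -14 (h = 7*(18 - 20) = 7*(-2) = -14)
√(F(20, -1) + h) = √(20*(1 - 1) - 14) = √(20*0 - 14) = √(0 - 14) = √(-14) = I*√14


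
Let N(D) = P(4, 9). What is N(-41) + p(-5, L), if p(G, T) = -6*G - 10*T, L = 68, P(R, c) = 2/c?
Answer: -5848/9 ≈ -649.78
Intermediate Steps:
N(D) = 2/9
p(G, T) = -10*T - 6*G
N(-41) + p(-5, L) = 2/9 + (-10*68 - 6*(-5)) = 2/9 + (-680 + 30) = 2/9 - 650 = -5848/9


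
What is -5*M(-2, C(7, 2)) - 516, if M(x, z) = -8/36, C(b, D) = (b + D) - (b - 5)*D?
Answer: -4634/9 ≈ -514.89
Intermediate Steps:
C(b, D) = D + b - D*(-5 + b) (C(b, D) = (D + b) - (-5 + b)*D = (D + b) - D*(-5 + b) = D + b - D*(-5 + b))
M(x, z) = -2/9 (M(x, z) = -8*1/36 = -2/9)
-5*M(-2, C(7, 2)) - 516 = -5*(-2/9) - 516 = 10/9 - 516 = -4634/9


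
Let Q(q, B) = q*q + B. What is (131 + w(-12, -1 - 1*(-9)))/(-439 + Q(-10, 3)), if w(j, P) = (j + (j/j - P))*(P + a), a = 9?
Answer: 4/7 ≈ 0.57143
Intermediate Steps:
Q(q, B) = B + q² (Q(q, B) = q² + B = B + q²)
w(j, P) = (9 + P)*(1 + j - P) (w(j, P) = (j + (j/j - P))*(P + 9) = (j + (1 - P))*(9 + P) = (1 + j - P)*(9 + P) = (9 + P)*(1 + j - P))
(131 + w(-12, -1 - 1*(-9)))/(-439 + Q(-10, 3)) = (131 + (9 - (-1 - 1*(-9))² - 8*(-1 - 1*(-9)) + 9*(-12) + (-1 - 1*(-9))*(-12)))/(-439 + (3 + (-10)²)) = (131 + (9 - (-1 + 9)² - 8*(-1 + 9) - 108 + (-1 + 9)*(-12)))/(-439 + (3 + 100)) = (131 + (9 - 1*8² - 8*8 - 108 + 8*(-12)))/(-439 + 103) = (131 + (9 - 1*64 - 64 - 108 - 96))/(-336) = (131 + (9 - 64 - 64 - 108 - 96))*(-1/336) = (131 - 323)*(-1/336) = -192*(-1/336) = 4/7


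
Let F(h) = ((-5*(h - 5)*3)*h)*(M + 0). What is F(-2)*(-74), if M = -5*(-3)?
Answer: 233100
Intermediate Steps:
M = 15
F(h) = 15*h*(75 - 15*h) (F(h) = ((-5*(h - 5)*3)*h)*(15 + 0) = ((-5*(-5 + h)*3)*h)*15 = (((25 - 5*h)*3)*h)*15 = ((75 - 15*h)*h)*15 = (h*(75 - 15*h))*15 = 15*h*(75 - 15*h))
F(-2)*(-74) = (225*(-2)*(5 - 1*(-2)))*(-74) = (225*(-2)*(5 + 2))*(-74) = (225*(-2)*7)*(-74) = -3150*(-74) = 233100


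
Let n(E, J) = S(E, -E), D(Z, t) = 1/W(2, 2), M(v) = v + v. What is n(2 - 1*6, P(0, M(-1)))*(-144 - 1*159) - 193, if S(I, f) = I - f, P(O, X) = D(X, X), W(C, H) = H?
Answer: 2231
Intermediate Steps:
M(v) = 2*v
D(Z, t) = 1/2
P(O, X) = 1/2
n(E, J) = 2*E (n(E, J) = E - (-1)*E = E + E = 2*E)
n(2 - 1*6, P(0, M(-1)))*(-144 - 1*159) - 193 = (2*(2 - 1*6))*(-144 - 1*159) - 193 = (2*(2 - 6))*(-144 - 159) - 193 = (2*(-4))*(-303) - 193 = -8*(-303) - 193 = 2424 - 193 = 2231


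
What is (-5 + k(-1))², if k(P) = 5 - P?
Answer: 1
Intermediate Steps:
(-5 + k(-1))² = (-5 + (5 - 1*(-1)))² = (-5 + (5 + 1))² = (-5 + 6)² = 1² = 1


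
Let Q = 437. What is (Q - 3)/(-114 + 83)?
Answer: -14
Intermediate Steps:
(Q - 3)/(-114 + 83) = (437 - 3)/(-114 + 83) = 434/(-31) = 434*(-1/31) = -14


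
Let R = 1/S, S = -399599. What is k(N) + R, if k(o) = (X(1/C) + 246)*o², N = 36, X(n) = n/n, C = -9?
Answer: 127916435087/399599 ≈ 3.2011e+5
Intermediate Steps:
X(n) = 1
R = -1/399599 (R = 1/(-399599) = -1/399599 ≈ -2.5025e-6)
k(o) = 247*o² (k(o) = (1 + 246)*o² = 247*o²)
k(N) + R = 247*36² - 1/399599 = 247*1296 - 1/399599 = 320112 - 1/399599 = 127916435087/399599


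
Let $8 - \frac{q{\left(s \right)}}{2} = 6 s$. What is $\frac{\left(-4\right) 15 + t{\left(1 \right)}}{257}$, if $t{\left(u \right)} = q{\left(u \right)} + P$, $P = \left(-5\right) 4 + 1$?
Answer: $- \frac{75}{257} \approx -0.29183$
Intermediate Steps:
$P = -19$ ($P = -20 + 1 = -19$)
$q{\left(s \right)} = 16 - 12 s$ ($q{\left(s \right)} = 16 - 2 \cdot 6 s = 16 - 12 s$)
$t{\left(u \right)} = -3 - 12 u$ ($t{\left(u \right)} = \left(16 - 12 u\right) - 19 = -3 - 12 u$)
$\frac{\left(-4\right) 15 + t{\left(1 \right)}}{257} = \frac{\left(-4\right) 15 - 15}{257} = \left(-60 - 15\right) \frac{1}{257} = \left(-75\right) \frac{1}{257} = - \frac{75}{257}$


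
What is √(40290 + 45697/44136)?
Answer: √2180177577962/7356 ≈ 200.73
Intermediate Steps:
√(40290 + 45697/44136) = √(1778285137/44136) = √2180177577962/7356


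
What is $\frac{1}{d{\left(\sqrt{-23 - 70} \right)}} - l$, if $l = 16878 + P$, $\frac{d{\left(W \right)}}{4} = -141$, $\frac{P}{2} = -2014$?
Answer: $- \frac{7247401}{564} \approx -12850.0$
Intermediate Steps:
$P = -4028$ ($P = 2 \left(-2014\right) = -4028$)
$d{\left(W \right)} = -564$ ($d{\left(W \right)} = 4 \left(-141\right) = -564$)
$l = 12850$ ($l = 16878 - 4028 = 12850$)
$\frac{1}{d{\left(\sqrt{-23 - 70} \right)}} - l = \frac{1}{-564} - 12850 = - \frac{1}{564} - 12850 = - \frac{7247401}{564}$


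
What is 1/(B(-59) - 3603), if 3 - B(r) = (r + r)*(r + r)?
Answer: -1/17524 ≈ -5.7065e-5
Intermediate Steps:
B(r) = 3 - 4*r² (B(r) = 3 - (r + r)*(r + r) = 3 - 2*r*2*r = 3 - 4*r²)
1/(B(-59) - 3603) = 1/((3 - 4*(-59)²) - 3603) = 1/((3 - 4*3481) - 3603) = 1/((3 - 13924) - 3603) = 1/(-13921 - 3603) = 1/(-17524) = -1/17524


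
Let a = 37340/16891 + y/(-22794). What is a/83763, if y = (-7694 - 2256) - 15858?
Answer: 643525444/16124940973701 ≈ 3.9909e-5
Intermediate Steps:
y = -25808 (y = -9950 - 15858 = -25808)
a = 643525444/192506727 (a = 37340/16891 - 25808/(-22794) = 37340*(1/16891) - 25808*(-1/22794) = 37340/16891 + 12904/11397 = 643525444/192506727 ≈ 3.3429)
a/83763 = (643525444/192506727)/83763 = (643525444/192506727)*(1/83763) = 643525444/16124940973701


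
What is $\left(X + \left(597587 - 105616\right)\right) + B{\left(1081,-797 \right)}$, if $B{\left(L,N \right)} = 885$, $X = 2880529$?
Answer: $3373385$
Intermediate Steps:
$\left(X + \left(597587 - 105616\right)\right) + B{\left(1081,-797 \right)} = \left(2880529 + \left(597587 - 105616\right)\right) + 885 = \left(2880529 + 491971\right) + 885 = 3372500 + 885 = 3373385$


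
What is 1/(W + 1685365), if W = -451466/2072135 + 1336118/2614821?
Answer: 5418262112835/9131750913912254119 ≈ 5.9334e-7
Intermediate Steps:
W = 1588114094344/5418262112835 (W = -451466*1/2072135 + 1336118*(1/2614821) = -451466/2072135 + 1336118/2614821 = 1588114094344/5418262112835 ≈ 0.29310)
1/(W + 1685365) = 1/(1588114094344/5418262112835 + 1685365) = 1/(9131750913912254119/5418262112835) = 5418262112835/9131750913912254119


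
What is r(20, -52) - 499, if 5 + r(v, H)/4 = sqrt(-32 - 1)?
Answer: -519 + 4*I*sqrt(33) ≈ -519.0 + 22.978*I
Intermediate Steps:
r(v, H) = -20 + 4*I*sqrt(33) (r(v, H) = -20 + 4*sqrt(-32 - 1) = -20 + 4*sqrt(-33) = -20 + 4*(I*sqrt(33)) = -20 + 4*I*sqrt(33))
r(20, -52) - 499 = (-20 + 4*I*sqrt(33)) - 499 = -519 + 4*I*sqrt(33)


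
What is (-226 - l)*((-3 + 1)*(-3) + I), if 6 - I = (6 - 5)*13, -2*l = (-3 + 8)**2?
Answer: 427/2 ≈ 213.50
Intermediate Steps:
l = -25/2 (l = -(-3 + 8)**2/2 = -1/2*5**2 = -1/2*25 = -25/2 ≈ -12.500)
I = -7 (I = 6 - (6 - 5)*13 = 6 - 13 = -7)
(-226 - l)*((-3 + 1)*(-3) + I) = (-226 - 1*(-25/2))*((-3 + 1)*(-3) - 7) = (-226 + 25/2)*(-2*(-3) - 7) = -427*(6 - 7)/2 = -427/2*(-1) = 427/2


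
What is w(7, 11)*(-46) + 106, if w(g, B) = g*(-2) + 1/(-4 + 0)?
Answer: 1523/2 ≈ 761.50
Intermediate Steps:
w(g, B) = -¼ - 2*g (w(g, B) = -2*g + 1/(-4) = -2*g - ¼ = -¼ - 2*g)
w(7, 11)*(-46) + 106 = (-¼ - 2*7)*(-46) + 106 = (-¼ - 14)*(-46) + 106 = -57/4*(-46) + 106 = 1311/2 + 106 = 1523/2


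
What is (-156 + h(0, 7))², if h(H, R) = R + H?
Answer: 22201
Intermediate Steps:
h(H, R) = H + R
(-156 + h(0, 7))² = (-156 + (0 + 7))² = (-156 + 7)² = (-149)² = 22201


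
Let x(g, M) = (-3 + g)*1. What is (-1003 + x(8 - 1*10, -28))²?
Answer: 1016064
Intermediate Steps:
x(g, M) = -3 + g
(-1003 + x(8 - 1*10, -28))² = (-1003 + (-3 + (8 - 1*10)))² = (-1003 + (-3 + (8 - 10)))² = (-1003 + (-3 - 2))² = (-1003 - 5)² = (-1008)² = 1016064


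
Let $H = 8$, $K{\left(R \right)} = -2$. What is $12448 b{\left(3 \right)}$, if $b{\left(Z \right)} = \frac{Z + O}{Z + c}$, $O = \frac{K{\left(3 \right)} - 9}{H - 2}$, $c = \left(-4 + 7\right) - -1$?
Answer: $\frac{6224}{3} \approx 2074.7$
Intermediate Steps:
$c = 4$ ($c = 3 + 1 = 4$)
$O = - \frac{11}{6}$ ($O = \frac{-2 - 9}{8 - 2} = - \frac{11}{6} \approx -1.8333$)
$b{\left(Z \right)} = \frac{- \frac{11}{6} + Z}{4 + Z}$ ($b{\left(Z \right)} = \frac{Z - \frac{11}{6}}{Z + 4} = \frac{- \frac{11}{6} + Z}{4 + Z}$)
$12448 b{\left(3 \right)} = 12448 \frac{- \frac{11}{6} + 3}{4 + 3} = 12448 \cdot \frac{1}{7} \cdot \frac{7}{6} = 12448 \cdot \frac{1}{6} = \frac{6224}{3}$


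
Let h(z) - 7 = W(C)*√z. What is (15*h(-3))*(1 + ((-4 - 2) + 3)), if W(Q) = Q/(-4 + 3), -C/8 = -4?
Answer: -210 + 960*I*√3 ≈ -210.0 + 1662.8*I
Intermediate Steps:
C = 32 (C = -8*(-4) = 32)
W(Q) = -Q (W(Q) = Q/(-1) = Q*(-1) = -Q)
h(z) = 7 - 32*√z (h(z) = 7 + (-1*32)*√z = 7 - 32*√z)
(15*h(-3))*(1 + ((-4 - 2) + 3)) = (15*(7 - 32*I*√3))*(1 + ((-4 - 2) + 3)) = (15*(7 - 32*I*√3))*(1 + (-6 + 3)) = (15*(7 - 32*I*√3))*(1 - 3) = (105 - 480*I*√3)*(-2) = -210 + 960*I*√3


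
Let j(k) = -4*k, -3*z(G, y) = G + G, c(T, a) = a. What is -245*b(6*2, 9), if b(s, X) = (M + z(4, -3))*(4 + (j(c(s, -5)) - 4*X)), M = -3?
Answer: -16660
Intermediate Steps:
z(G, y) = -2*G/3 (z(G, y) = -(G + G)/3 = -2*G/3)
b(s, X) = -136 + 68*X/3 (b(s, X) = (-3 - 2/3*4)*(4 + (-4*(-5) - 4*X)) = (-3 - 8/3)*(4 + (20 - 4*X)) = -17*(24 - 4*X)/3 = -136 + 68*X/3)
-245*b(6*2, 9) = -245*(-136 + (68/3)*9) = -245*(-136 + 204) = -245*68 = -16660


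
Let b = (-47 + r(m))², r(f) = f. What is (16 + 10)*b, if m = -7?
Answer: 75816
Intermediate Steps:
b = 2916 (b = (-47 - 7)² = (-54)² = 2916)
(16 + 10)*b = (16 + 10)*2916 = 26*2916 = 75816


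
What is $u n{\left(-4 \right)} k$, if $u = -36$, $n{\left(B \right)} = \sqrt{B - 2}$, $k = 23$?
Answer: $- 828 i \sqrt{6} \approx - 2028.2 i$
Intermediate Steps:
$n{\left(B \right)} = \sqrt{-2 + B}$
$u n{\left(-4 \right)} k = - 36 \sqrt{-2 - 4} \cdot 23 = - 36 \sqrt{-6} \cdot 23 = - 36 i \sqrt{6} \cdot 23 = - 828 i \sqrt{6}$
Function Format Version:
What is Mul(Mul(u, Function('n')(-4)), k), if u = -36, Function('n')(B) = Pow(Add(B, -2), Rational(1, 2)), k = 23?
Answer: Mul(-828, I, Pow(6, Rational(1, 2))) ≈ Mul(-2028.2, I)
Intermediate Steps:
Function('n')(B) = Pow(Add(-2, B), Rational(1, 2))
Mul(Mul(u, Function('n')(-4)), k) = Mul(Mul(-36, Pow(Add(-2, -4), Rational(1, 2))), 23) = Mul(Mul(-36, Pow(-6, Rational(1, 2))), 23) = Mul(Mul(-36, Mul(I, Pow(6, Rational(1, 2)))), 23) = Mul(Mul(-36, I, Pow(6, Rational(1, 2))), 23) = Mul(-828, I, Pow(6, Rational(1, 2)))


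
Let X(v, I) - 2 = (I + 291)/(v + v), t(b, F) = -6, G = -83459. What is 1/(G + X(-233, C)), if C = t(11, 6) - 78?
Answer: -466/38891169 ≈ -1.1982e-5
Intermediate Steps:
C = -84 (C = -6 - 78 = -84)
X(v, I) = 2 + (291 + I)/(2*v) (X(v, I) = 2 + (I + 291)/(v + v) = 2 + (291 + I)/((2*v)) = 2 + (291 + I)*(1/(2*v)) = 2 + (291 + I)/(2*v))
1/(G + X(-233, C)) = 1/(-83459 + (½)*(291 - 84 + 4*(-233))/(-233)) = 1/(-83459 + (½)*(-1/233)*(291 - 84 - 932)) = 1/(-83459 + (½)*(-1/233)*(-725)) = 1/(-83459 + 725/466) = 1/(-38891169/466) = -466/38891169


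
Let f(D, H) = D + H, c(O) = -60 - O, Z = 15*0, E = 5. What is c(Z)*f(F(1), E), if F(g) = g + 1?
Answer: -420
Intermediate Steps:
Z = 0
F(g) = 1 + g
c(Z)*f(F(1), E) = (-60 - 1*0)*((1 + 1) + 5) = (-60 + 0)*(2 + 5) = -60*7 = -420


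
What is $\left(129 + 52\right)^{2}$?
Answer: $32761$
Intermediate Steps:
$\left(129 + 52\right)^{2} = 181^{2} = 32761$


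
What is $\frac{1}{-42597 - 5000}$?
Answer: $- \frac{1}{47597} \approx -2.101 \cdot 10^{-5}$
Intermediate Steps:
$\frac{1}{-42597 - 5000} = \frac{1}{-47597} = - \frac{1}{47597}$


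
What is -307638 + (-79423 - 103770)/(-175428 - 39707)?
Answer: -66183517937/215135 ≈ -3.0764e+5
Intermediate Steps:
-307638 + (-79423 - 103770)/(-175428 - 39707) = -307638 - 183193/(-215135) = -307638 - 183193*(-1/215135) = -307638 + 183193/215135 = -66183517937/215135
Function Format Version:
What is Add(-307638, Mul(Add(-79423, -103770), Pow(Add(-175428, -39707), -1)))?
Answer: Rational(-66183517937, 215135) ≈ -3.0764e+5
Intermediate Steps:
Add(-307638, Mul(Add(-79423, -103770), Pow(Add(-175428, -39707), -1))) = Add(-307638, Mul(-183193, Pow(-215135, -1))) = Add(-307638, Mul(-183193, Rational(-1, 215135))) = Add(-307638, Rational(183193, 215135)) = Rational(-66183517937, 215135)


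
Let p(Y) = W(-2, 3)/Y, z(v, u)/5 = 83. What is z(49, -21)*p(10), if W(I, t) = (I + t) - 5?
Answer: -166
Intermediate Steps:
W(I, t) = -5 + I + t
z(v, u) = 415 (z(v, u) = 5*83 = 415)
p(Y) = -4/Y (p(Y) = (-5 - 2 + 3)/Y = -4/Y)
z(49, -21)*p(10) = 415*(-4/10) = 415*(-4*1/10) = 415*(-2/5) = -166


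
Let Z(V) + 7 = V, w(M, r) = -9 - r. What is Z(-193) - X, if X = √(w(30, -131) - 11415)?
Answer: -200 - I*√11293 ≈ -200.0 - 106.27*I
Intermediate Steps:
X = I*√11293 (X = √((-9 - 1*(-131)) - 11415) = √((-9 + 131) - 11415) = √(122 - 11415) = √(-11293) = I*√11293 ≈ 106.27*I)
Z(V) = -7 + V
Z(-193) - X = (-7 - 193) - I*√11293 = -200 - I*√11293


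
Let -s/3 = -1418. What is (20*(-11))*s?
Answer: -935880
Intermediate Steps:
s = 4254 (s = -3*(-1418) = 4254)
(20*(-11))*s = (20*(-11))*4254 = -220*4254 = -935880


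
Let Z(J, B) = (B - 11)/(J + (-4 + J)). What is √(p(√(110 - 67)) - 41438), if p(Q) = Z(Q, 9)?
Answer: √(82875 - 41438*√43)/√(-2 + √43) ≈ 203.56*I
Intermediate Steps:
Z(J, B) = (-11 + B)/(-4 + 2*J)
p(Q) = -1/(-2 + Q) (p(Q) = (-11 + 9)/(2*(-2 + Q)) = (½)*(-2)/(-2 + Q) = -1/(-2 + Q))
√(p(√(110 - 67)) - 41438) = √(-1/(-2 + √(110 - 67)) - 41438) = √(-1/(-2 + √43) - 41438) = √(-41438 - 1/(-2 + √43))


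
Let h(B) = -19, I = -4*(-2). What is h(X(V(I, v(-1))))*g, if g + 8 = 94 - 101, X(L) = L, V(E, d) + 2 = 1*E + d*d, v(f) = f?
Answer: 285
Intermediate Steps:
I = 8
V(E, d) = -2 + E + d² (V(E, d) = -2 + (1*E + d*d) = -2 + (E + d²) = -2 + E + d²)
g = -15 (g = -8 + (94 - 101) = -8 - 7 = -15)
h(X(V(I, v(-1))))*g = -19*(-15) = 285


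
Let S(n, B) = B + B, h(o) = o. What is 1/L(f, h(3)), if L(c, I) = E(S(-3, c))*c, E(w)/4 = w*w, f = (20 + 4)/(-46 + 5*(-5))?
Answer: -357911/221184 ≈ -1.6182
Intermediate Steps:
S(n, B) = 2*B
f = -24/71 (f = 24/(-46 - 25) = 24/(-71) = 24*(-1/71) = -24/71 ≈ -0.33803)
E(w) = 4*w² (E(w) = 4*(w*w) = 4*w²)
L(c, I) = 16*c³ (L(c, I) = (4*(2*c)²)*c = (4*(4*c²))*c = (16*c²)*c = 16*c³)
1/L(f, h(3)) = 1/(16*(-24/71)³) = 1/(16*(-13824/357911)) = 1/(-221184/357911) = -357911/221184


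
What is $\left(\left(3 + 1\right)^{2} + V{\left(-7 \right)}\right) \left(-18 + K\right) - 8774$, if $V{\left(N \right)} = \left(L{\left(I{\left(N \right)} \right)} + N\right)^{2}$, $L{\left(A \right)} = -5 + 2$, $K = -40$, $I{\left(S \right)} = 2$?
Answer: $-15502$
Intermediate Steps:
$L{\left(A \right)} = -3$
$V{\left(N \right)} = \left(-3 + N\right)^{2}$
$\left(\left(3 + 1\right)^{2} + V{\left(-7 \right)}\right) \left(-18 + K\right) - 8774 = \left(\left(3 + 1\right)^{2} + \left(-3 - 7\right)^{2}\right) \left(-18 - 40\right) - 8774 = \left(4^{2} + \left(-10\right)^{2}\right) \left(-58\right) - 8774 = \left(16 + 100\right) \left(-58\right) - 8774 = 116 \left(-58\right) - 8774 = -6728 - 8774 = -15502$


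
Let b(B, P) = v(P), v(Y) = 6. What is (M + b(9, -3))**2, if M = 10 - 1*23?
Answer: 49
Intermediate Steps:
b(B, P) = 6
M = -13 (M = 10 - 23 = -13)
(M + b(9, -3))**2 = (-13 + 6)**2 = (-7)**2 = 49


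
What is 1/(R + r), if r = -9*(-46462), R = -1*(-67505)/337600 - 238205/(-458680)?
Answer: 774251840/323760157816727 ≈ 2.3914e-6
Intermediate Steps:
R = 556906007/774251840 (R = 67505*(1/337600) - 238205*(-1/458680) = 13501/67520 + 47641/91736 = 556906007/774251840 ≈ 0.71928)
r = 418158
1/(R + r) = 1/(556906007/774251840 + 418158) = 1/(323760157816727/774251840) = 774251840/323760157816727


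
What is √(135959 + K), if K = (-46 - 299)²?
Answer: 2*√63746 ≈ 504.96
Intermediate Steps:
K = 119025 (K = (-345)² = 119025)
√(135959 + K) = √(135959 + 119025) = √254984 = 2*√63746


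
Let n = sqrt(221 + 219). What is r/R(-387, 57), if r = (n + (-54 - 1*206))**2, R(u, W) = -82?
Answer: -34020/41 + 520*sqrt(110)/41 ≈ -696.74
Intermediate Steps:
n = 2*sqrt(110) (n = sqrt(440) = 2*sqrt(110) ≈ 20.976)
r = (-260 + 2*sqrt(110))**2 (r = (2*sqrt(110) + (-54 - 1*206))**2 = (2*sqrt(110) + (-54 - 206))**2 = (2*sqrt(110) - 260)**2 = (-260 + 2*sqrt(110))**2 ≈ 57132.)
r/R(-387, 57) = (68040 - 1040*sqrt(110))/(-82) = (68040 - 1040*sqrt(110))*(-1/82) = -34020/41 + 520*sqrt(110)/41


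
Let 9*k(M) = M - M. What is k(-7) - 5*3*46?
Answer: -690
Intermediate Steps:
k(M) = 0 (k(M) = (M - M)/9 = (⅑)*0 = 0)
k(-7) - 5*3*46 = 0 - 5*3*46 = 0 - 15*46 = 0 - 690 = -690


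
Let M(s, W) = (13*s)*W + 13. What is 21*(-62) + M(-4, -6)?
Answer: -977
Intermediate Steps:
M(s, W) = 13 + 13*W*s (M(s, W) = 13*W*s + 13 = 13 + 13*W*s)
21*(-62) + M(-4, -6) = 21*(-62) + (13 + 13*(-6)*(-4)) = -1302 + (13 + 312) = -1302 + 325 = -977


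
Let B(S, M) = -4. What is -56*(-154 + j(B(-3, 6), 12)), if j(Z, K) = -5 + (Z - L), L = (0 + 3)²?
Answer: 9632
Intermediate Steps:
L = 9 (L = 3² = 9)
j(Z, K) = -14 + Z (j(Z, K) = -5 + (Z - 1*9) = -5 + (Z - 9) = -5 + (-9 + Z) = -14 + Z)
-56*(-154 + j(B(-3, 6), 12)) = -56*(-154 + (-14 - 4)) = -56*(-154 - 18) = -56*(-172) = 9632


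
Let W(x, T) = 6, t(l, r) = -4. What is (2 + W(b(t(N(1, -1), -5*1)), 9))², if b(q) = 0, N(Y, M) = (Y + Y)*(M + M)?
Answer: 64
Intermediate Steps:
N(Y, M) = 4*M*Y (N(Y, M) = (2*Y)*(2*M) = 4*M*Y)
(2 + W(b(t(N(1, -1), -5*1)), 9))² = (2 + 6)² = 8² = 64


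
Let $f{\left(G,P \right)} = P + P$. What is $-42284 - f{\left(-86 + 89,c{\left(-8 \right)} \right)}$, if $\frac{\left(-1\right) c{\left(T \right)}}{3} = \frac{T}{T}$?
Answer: $-42278$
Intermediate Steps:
$c{\left(T \right)} = -3$ ($c{\left(T \right)} = - 3 \frac{T}{T} = \left(-3\right) 1 = -3$)
$f{\left(G,P \right)} = 2 P$
$-42284 - f{\left(-86 + 89,c{\left(-8 \right)} \right)} = -42284 - 2 \left(-3\right) = -42284 - -6 = -42284 + 6 = -42278$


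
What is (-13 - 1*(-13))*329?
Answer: 0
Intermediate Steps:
(-13 - 1*(-13))*329 = (-13 + 13)*329 = 0*329 = 0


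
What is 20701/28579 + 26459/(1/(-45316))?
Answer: -34266679500775/28579 ≈ -1.1990e+9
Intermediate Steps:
20701/28579 + 26459/(1/(-45316)) = 20701*(1/28579) + 26459/(-1/45316) = 20701/28579 + 26459*(-45316) = 20701/28579 - 1199016044 = -34266679500775/28579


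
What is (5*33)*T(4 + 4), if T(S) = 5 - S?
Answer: -495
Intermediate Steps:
(5*33)*T(4 + 4) = (5*33)*(5 - (4 + 4)) = 165*(5 - 1*8) = 165*(5 - 8) = 165*(-3) = -495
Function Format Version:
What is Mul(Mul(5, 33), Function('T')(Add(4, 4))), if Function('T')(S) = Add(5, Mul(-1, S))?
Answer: -495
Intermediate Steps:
Mul(Mul(5, 33), Function('T')(Add(4, 4))) = Mul(Mul(5, 33), Add(5, Mul(-1, Add(4, 4)))) = Mul(165, Add(5, Mul(-1, 8))) = Mul(165, Add(5, -8)) = Mul(165, -3) = -495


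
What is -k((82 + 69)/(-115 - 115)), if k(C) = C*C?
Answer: -22801/52900 ≈ -0.43102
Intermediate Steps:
k(C) = C²
-k((82 + 69)/(-115 - 115)) = -((82 + 69)/(-115 - 115))² = -(151/(-230))² = -(151*(-1/230))² = -(-151/230)² = -1*22801/52900 = -22801/52900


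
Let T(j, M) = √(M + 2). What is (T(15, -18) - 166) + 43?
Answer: -123 + 4*I ≈ -123.0 + 4.0*I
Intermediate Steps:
T(j, M) = √(2 + M)
(T(15, -18) - 166) + 43 = (√(2 - 18) - 166) + 43 = (√(-16) - 166) + 43 = (4*I - 166) + 43 = (-166 + 4*I) + 43 = -123 + 4*I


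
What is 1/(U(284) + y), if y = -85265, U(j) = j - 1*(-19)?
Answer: -1/84962 ≈ -1.1770e-5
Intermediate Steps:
U(j) = 19 + j (U(j) = j + 19 = 19 + j)
1/(U(284) + y) = 1/((19 + 284) - 85265) = 1/(303 - 85265) = 1/(-84962) = -1/84962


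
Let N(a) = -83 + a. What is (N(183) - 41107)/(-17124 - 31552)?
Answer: 41007/48676 ≈ 0.84245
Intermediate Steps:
(N(183) - 41107)/(-17124 - 31552) = ((-83 + 183) - 41107)/(-17124 - 31552) = (100 - 41107)/(-48676) = -41007*(-1/48676) = 41007/48676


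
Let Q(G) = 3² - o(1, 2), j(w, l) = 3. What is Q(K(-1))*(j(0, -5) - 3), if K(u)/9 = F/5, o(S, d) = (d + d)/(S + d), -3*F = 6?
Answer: 0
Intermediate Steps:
F = -2 (F = -⅓*6 = -2)
o(S, d) = 2*d/(S + d) (o(S, d) = (2*d)/(S + d) = 2*d/(S + d))
K(u) = -18/5 (K(u) = 9*(-2/5) = 9*(-2*⅕) = 9*(-⅖) = -18/5)
Q(G) = 23/3 (Q(G) = 3² - 2*2/(1 + 2) = 9 - 2*2/3 = 9 - 1*4/3 = 9 - 4/3 = 23/3)
Q(K(-1))*(j(0, -5) - 3) = 23*(3 - 3)/3 = (23/3)*0 = 0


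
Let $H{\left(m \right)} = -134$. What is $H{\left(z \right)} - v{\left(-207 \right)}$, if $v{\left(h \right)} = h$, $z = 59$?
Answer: $73$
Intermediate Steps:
$H{\left(z \right)} - v{\left(-207 \right)} = -134 - -207 = -134 + 207 = 73$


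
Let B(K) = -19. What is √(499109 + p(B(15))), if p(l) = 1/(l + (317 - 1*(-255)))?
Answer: √152632024734/553 ≈ 706.48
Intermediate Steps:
p(l) = 1/(572 + l) (p(l) = 1/(l + (317 + 255)) = 1/(l + 572) = 1/(572 + l))
√(499109 + p(B(15))) = √(499109 + 1/(572 - 19)) = √(499109 + 1/553) = √(276007278/553) = √152632024734/553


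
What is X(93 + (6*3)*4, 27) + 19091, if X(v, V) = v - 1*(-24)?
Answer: 19280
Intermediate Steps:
X(v, V) = 24 + v (X(v, V) = v + 24 = 24 + v)
X(93 + (6*3)*4, 27) + 19091 = (24 + (93 + (6*3)*4)) + 19091 = (24 + (93 + 18*4)) + 19091 = (24 + (93 + 72)) + 19091 = (24 + 165) + 19091 = 189 + 19091 = 19280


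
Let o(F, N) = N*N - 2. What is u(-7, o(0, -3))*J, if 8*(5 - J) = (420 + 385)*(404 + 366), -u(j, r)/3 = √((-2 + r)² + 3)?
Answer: 929715*√7/2 ≈ 1.2299e+6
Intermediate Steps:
o(F, N) = -2 + N² (o(F, N) = N² - 2 = -2 + N²)
u(j, r) = -3*√(3 + (-2 + r)²) (u(j, r) = -3*√((-2 + r)² + 3) = -3*√(3 + (-2 + r)²))
J = -309905/4 (J = 5 - (420 + 385)*(404 + 366)/8 = 5 - 805*770/8 = 5 - ⅛*619850 = 5 - 309925/4 = -309905/4 ≈ -77476.)
u(-7, o(0, -3))*J = -3*√(3 + (-2 + (-2 + (-3)²))²)*(-309905/4) = -3*√(3 + (-2 + (-2 + 9))²)*(-309905/4) = -3*√(3 + (-2 + 7)²)*(-309905/4) = -3*√(3 + 5²)*(-309905/4) = -3*√(3 + 25)*(-309905/4) = -6*√7*(-309905/4) = 929715*√7/2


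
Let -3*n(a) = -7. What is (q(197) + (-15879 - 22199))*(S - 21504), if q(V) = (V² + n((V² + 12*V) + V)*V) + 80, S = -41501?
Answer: -240175060/3 ≈ -8.0058e+7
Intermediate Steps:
n(a) = 7/3 (n(a) = -⅓*(-7) = 7/3)
q(V) = 80 + V² + 7*V/3 (q(V) = (V² + 7*V/3) + 80 = 80 + V² + 7*V/3)
(q(197) + (-15879 - 22199))*(S - 21504) = ((80 + 197² + (7/3)*197) + (-15879 - 22199))*(-41501 - 21504) = ((80 + 38809 + 1379/3) - 38078)*(-63005) = (118046/3 - 38078)*(-63005) = (3812/3)*(-63005) = -240175060/3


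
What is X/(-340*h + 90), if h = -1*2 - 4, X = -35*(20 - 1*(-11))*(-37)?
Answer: 8029/426 ≈ 18.847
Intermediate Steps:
X = 40145 (X = -35*(20 + 11)*(-37) = -35*31*(-37) = -1085*(-37) = 40145)
h = -6 (h = -2 - 4 = -6)
X/(-340*h + 90) = 40145/(-340*(-6) + 90) = 40145/(2040 + 90) = 40145/2130 = 40145*(1/2130) = 8029/426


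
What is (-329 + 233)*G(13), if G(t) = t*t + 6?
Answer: -16800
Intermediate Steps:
G(t) = 6 + t**2 (G(t) = t**2 + 6 = 6 + t**2)
(-329 + 233)*G(13) = (-329 + 233)*(6 + 13**2) = -96*(6 + 169) = -96*175 = -16800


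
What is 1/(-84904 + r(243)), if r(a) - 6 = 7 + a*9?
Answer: -1/82704 ≈ -1.2091e-5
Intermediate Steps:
r(a) = 13 + 9*a (r(a) = 6 + (7 + a*9) = 6 + (7 + 9*a) = 13 + 9*a)
1/(-84904 + r(243)) = 1/(-84904 + (13 + 9*243)) = 1/(-84904 + (13 + 2187)) = 1/(-84904 + 2200) = 1/(-82704) = -1/82704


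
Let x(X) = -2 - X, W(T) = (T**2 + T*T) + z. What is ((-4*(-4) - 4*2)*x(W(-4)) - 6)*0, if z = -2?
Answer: 0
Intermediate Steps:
W(T) = -2 + 2*T**2 (W(T) = (T**2 + T*T) - 2 = (T**2 + T**2) - 2 = 2*T**2 - 2 = -2 + 2*T**2)
((-4*(-4) - 4*2)*x(W(-4)) - 6)*0 = ((-4*(-4) - 4*2)*(-2 - (-2 + 2*(-4)**2)) - 6)*0 = ((16 - 8)*(-2 - (-2 + 2*16)) - 6)*0 = (8*(-2 - (-2 + 32)) - 6)*0 = (8*(-2 - 1*30) - 6)*0 = (8*(-2 - 30) - 6)*0 = (8*(-32) - 6)*0 = (-256 - 6)*0 = -262*0 = 0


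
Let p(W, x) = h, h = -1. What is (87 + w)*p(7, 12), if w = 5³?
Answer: -212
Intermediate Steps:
p(W, x) = -1
w = 125
(87 + w)*p(7, 12) = (87 + 125)*(-1) = 212*(-1) = -212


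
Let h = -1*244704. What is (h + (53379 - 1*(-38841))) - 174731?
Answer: -327215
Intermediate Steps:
h = -244704
(h + (53379 - 1*(-38841))) - 174731 = (-244704 + (53379 - 1*(-38841))) - 174731 = (-244704 + (53379 + 38841)) - 174731 = (-244704 + 92220) - 174731 = -152484 - 174731 = -327215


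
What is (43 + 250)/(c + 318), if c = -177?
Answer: 293/141 ≈ 2.0780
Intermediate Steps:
(43 + 250)/(c + 318) = (43 + 250)/(-177 + 318) = 293/141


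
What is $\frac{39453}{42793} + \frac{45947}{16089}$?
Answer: $\frac{2600969288}{688496577} \approx 3.7778$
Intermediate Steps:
$\frac{39453}{42793} + \frac{45947}{16089} = \frac{2600969288}{688496577}$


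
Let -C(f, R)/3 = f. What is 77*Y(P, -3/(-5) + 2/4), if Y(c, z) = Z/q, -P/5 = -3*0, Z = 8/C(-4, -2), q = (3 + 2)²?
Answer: 154/75 ≈ 2.0533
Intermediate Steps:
C(f, R) = -3*f
q = 25 (q = 5² = 25)
Z = ⅔ (Z = 8/((-3*(-4))) = 8/12 = 8*(1/12) = ⅔ ≈ 0.66667)
P = 0 (P = -(-15)*0 = -5*0 = 0)
Y(c, z) = 2/75 (Y(c, z) = (⅔)/25 = (⅔)*(1/25) = 2/75)
77*Y(P, -3/(-5) + 2/4) = 77*(2/75) = 154/75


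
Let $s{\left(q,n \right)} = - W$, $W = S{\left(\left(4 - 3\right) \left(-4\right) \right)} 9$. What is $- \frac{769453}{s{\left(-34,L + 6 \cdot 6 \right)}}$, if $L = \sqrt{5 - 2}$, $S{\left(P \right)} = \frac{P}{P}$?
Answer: $\frac{769453}{9} \approx 85495.0$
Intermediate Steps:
$S{\left(P \right)} = 1$
$L = \sqrt{3} \approx 1.732$
$W = 9$ ($W = 1 \cdot 9 = 9$)
$s{\left(q,n \right)} = -9$ ($s{\left(q,n \right)} = \left(-1\right) 9 = -9$)
$- \frac{769453}{s{\left(-34,L + 6 \cdot 6 \right)}} = - \frac{769453}{-9} = \left(-769453\right) \left(- \frac{1}{9}\right) = \frac{769453}{9}$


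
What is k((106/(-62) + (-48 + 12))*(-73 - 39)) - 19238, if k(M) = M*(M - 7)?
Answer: 17095242090/961 ≈ 1.7789e+7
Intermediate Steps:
k(M) = M*(-7 + M)
k((106/(-62) + (-48 + 12))*(-73 - 39)) - 19238 = ((106/(-62) + (-48 + 12))*(-73 - 39))*(-7 + (106/(-62) + (-48 + 12))*(-73 - 39)) - 19238 = ((106*(-1/62) - 36)*(-112))*(-7 + (106*(-1/62) - 36)*(-112)) - 19238 = ((-53/31 - 36)*(-112))*(-7 + (-53/31 - 36)*(-112)) - 19238 = (-1169/31*(-112))*(-7 - 1169/31*(-112)) - 19238 = 130928*(-7 + 130928/31)/31 - 19238 = (130928/31)*(130711/31) - 19238 = 17113729808/961 - 19238 = 17095242090/961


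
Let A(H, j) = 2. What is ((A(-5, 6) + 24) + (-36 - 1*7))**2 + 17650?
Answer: 17939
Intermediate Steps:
((A(-5, 6) + 24) + (-36 - 1*7))**2 + 17650 = ((2 + 24) + (-36 - 1*7))**2 + 17650 = (26 + (-36 - 7))**2 + 17650 = (26 - 43)**2 + 17650 = (-17)**2 + 17650 = 289 + 17650 = 17939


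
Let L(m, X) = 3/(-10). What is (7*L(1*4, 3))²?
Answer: 441/100 ≈ 4.4100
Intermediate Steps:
L(m, X) = -3/10 (L(m, X) = 3*(-⅒) = -3/10)
(7*L(1*4, 3))² = (7*(-3/10))² = (-21/10)² = 441/100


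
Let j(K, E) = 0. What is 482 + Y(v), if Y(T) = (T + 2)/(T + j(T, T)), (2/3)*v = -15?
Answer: 21731/45 ≈ 482.91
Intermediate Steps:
v = -45/2 (v = (3/2)*(-15) = -45/2 ≈ -22.500)
Y(T) = (2 + T)/T (Y(T) = (T + 2)/(T + 0) = (2 + T)/T)
482 + Y(v) = 482 + (2 - 45/2)/(-45/2) = 482 - 2/45*(-41/2) = 482 + 41/45 = 21731/45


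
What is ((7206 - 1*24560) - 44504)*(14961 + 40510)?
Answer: -3431325118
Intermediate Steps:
((7206 - 1*24560) - 44504)*(14961 + 40510) = ((7206 - 24560) - 44504)*55471 = (-17354 - 44504)*55471 = -61858*55471 = -3431325118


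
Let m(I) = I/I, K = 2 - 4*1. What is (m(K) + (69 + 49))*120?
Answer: 14280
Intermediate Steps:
K = -2 (K = 2 - 4 = -2)
m(I) = 1
(m(K) + (69 + 49))*120 = (1 + (69 + 49))*120 = (1 + 118)*120 = 119*120 = 14280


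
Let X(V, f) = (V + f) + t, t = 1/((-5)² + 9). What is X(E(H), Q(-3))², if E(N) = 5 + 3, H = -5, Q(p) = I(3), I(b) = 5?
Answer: 196249/1156 ≈ 169.77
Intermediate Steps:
Q(p) = 5
t = 1/34 (t = 1/(25 + 9) = 1/34 ≈ 0.029412)
E(N) = 8
X(V, f) = 1/34 + V + f (X(V, f) = (V + f) + 1/34 = 1/34 + V + f)
X(E(H), Q(-3))² = (1/34 + 8 + 5)² = (443/34)² = 196249/1156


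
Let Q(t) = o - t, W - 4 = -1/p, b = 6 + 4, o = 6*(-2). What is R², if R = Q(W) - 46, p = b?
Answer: 383161/100 ≈ 3831.6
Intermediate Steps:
o = -12
b = 10
p = 10
W = 39/10 (W = 4 - 1/10 = 4 - 1*⅒ = 4 - ⅒ = 39/10 ≈ 3.9000)
Q(t) = -12 - t
R = -619/10 (R = (-12 - 1*39/10) - 46 = (-12 - 39/10) - 46 = -159/10 - 46 = -619/10 ≈ -61.900)
R² = (-619/10)² = 383161/100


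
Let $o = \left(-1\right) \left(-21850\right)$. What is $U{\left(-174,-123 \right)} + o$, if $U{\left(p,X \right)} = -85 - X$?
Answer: $21888$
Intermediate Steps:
$o = 21850$
$U{\left(-174,-123 \right)} + o = \left(-85 - -123\right) + 21850 = \left(-85 + 123\right) + 21850 = 38 + 21850 = 21888$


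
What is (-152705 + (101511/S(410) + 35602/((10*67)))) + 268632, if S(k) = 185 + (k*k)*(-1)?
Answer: 1304805117481/11250305 ≈ 1.1598e+5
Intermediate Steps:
S(k) = 185 - k² (S(k) = 185 + k²*(-1) = 185 - k²)
(-152705 + (101511/S(410) + 35602/((10*67)))) + 268632 = (-152705 + (101511/(185 - 1*410²) + 35602/((10*67)))) + 268632 = (-152705 + (101511/(185 - 1*168100) + 35602/670)) + 268632 = (-152705 + (101511/(185 - 168100) + 35602*(1/670))) + 268632 = (-152705 + (101511/(-167915) + 17801/335)) + 268632 = (-152705 + (101511*(-1/167915) + 17801/335)) + 268632 = (-152705 + (-101511/167915 + 17801/335)) + 268632 = (-152705 + 591009746/11250305) + 268632 = -1717386815279/11250305 + 268632 = 1304805117481/11250305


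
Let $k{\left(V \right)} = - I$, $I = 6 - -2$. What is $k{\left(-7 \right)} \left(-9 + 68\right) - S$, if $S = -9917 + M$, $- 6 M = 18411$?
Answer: $\frac{25027}{2} \approx 12514.0$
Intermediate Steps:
$M = - \frac{6137}{2}$ ($M = \left(- \frac{1}{6}\right) 18411 = - \frac{6137}{2} \approx -3068.5$)
$I = 8$ ($I = 6 + 2 = 8$)
$k{\left(V \right)} = -8$ ($k{\left(V \right)} = \left(-1\right) 8 = -8$)
$S = - \frac{25971}{2}$ ($S = -9917 - \frac{6137}{2} = - \frac{25971}{2} \approx -12986.0$)
$k{\left(-7 \right)} \left(-9 + 68\right) - S = - 8 \left(-9 + 68\right) - - \frac{25971}{2} = \left(-8\right) 59 + \frac{25971}{2} = -472 + \frac{25971}{2} = \frac{25027}{2}$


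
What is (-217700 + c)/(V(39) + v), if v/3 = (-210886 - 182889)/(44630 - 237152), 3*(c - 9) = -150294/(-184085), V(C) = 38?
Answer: -77929789538086/15799998815 ≈ -4932.3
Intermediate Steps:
c = 1706863/184085 (c = 9 + (-150294/(-184085))/3 = 9 + (-150294*(-1/184085))/3 = 9 + (⅓)*(150294/184085) = 9 + 50098/184085 = 1706863/184085 ≈ 9.2721)
v = 393775/64174 (v = 3*((-210886 - 182889)/(44630 - 237152)) = 3*(-393775/(-192522)) = 3*(-393775*(-1/192522)) = 3*(393775/192522) = 393775/64174 ≈ 6.1361)
(-217700 + c)/(V(39) + v) = (-217700 + 1706863/184085)/(38 + 393775/64174) = -40073597637/(184085*2832387/64174) = -40073597637/184085*64174/2832387 = -77929789538086/15799998815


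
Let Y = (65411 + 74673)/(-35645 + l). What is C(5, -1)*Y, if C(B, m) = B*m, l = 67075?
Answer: -10006/449 ≈ -22.285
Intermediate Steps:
Y = 10006/2245 (Y = (65411 + 74673)/(-35645 + 67075) = 140084/31430 = 140084*(1/31430) = 10006/2245 ≈ 4.4570)
C(5, -1)*Y = (5*(-1))*(10006/2245) = -5*10006/2245 = -10006/449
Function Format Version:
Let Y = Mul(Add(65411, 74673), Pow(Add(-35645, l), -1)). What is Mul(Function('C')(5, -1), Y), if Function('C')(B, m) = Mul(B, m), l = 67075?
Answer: Rational(-10006, 449) ≈ -22.285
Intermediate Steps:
Y = Rational(10006, 2245) (Y = Mul(Add(65411, 74673), Pow(Add(-35645, 67075), -1)) = Mul(140084, Pow(31430, -1)) = Mul(140084, Rational(1, 31430)) = Rational(10006, 2245) ≈ 4.4570)
Mul(Function('C')(5, -1), Y) = Mul(Mul(5, -1), Rational(10006, 2245)) = Mul(-5, Rational(10006, 2245)) = Rational(-10006, 449)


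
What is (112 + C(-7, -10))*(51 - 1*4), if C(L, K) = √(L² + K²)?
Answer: 5264 + 47*√149 ≈ 5837.7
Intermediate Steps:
C(L, K) = √(K² + L²)
(112 + C(-7, -10))*(51 - 1*4) = (112 + √((-10)² + (-7)²))*(51 - 1*4) = (112 + √(100 + 49))*(51 - 4) = (112 + √149)*47 = 5264 + 47*√149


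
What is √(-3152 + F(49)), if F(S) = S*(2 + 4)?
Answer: I*√2858 ≈ 53.46*I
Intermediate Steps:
F(S) = 6*S (F(S) = S*6 = 6*S)
√(-3152 + F(49)) = √(-3152 + 6*49) = √(-3152 + 294) = √(-2858) = I*√2858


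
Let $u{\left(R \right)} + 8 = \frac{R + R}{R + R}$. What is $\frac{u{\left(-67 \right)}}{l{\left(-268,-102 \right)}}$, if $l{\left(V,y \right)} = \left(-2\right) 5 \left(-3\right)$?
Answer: $- \frac{7}{30} \approx -0.23333$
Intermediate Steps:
$u{\left(R \right)} = -7$ ($u{\left(R \right)} = -8 + \frac{R + R}{R + R} = -8 + \frac{2 R}{2 R} = -8 + 2 R \frac{1}{2 R} = -8 + 1 = -7$)
$l{\left(V,y \right)} = 30$ ($l{\left(V,y \right)} = \left(-10\right) \left(-3\right) = 30$)
$\frac{u{\left(-67 \right)}}{l{\left(-268,-102 \right)}} = - \frac{7}{30}$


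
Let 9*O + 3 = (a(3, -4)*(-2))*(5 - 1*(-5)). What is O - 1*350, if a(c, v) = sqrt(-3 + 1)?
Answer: -1051/3 - 20*I*sqrt(2)/9 ≈ -350.33 - 3.1427*I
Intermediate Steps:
a(c, v) = I*sqrt(2) (a(c, v) = sqrt(-2) = I*sqrt(2))
O = -1/3 - 20*I*sqrt(2)/9 (O = -1/3 + (((I*sqrt(2))*(-2))*(5 - 1*(-5)))/9 = -1/3 + ((-2*I*sqrt(2))*(5 + 5))/9 = -1/3 + (-2*I*sqrt(2)*10)/9 = -1/3 + (-20*I*sqrt(2))/9 = -1/3 - 20*I*sqrt(2)/9 ≈ -0.33333 - 3.1427*I)
O - 1*350 = (-1/3 - 20*I*sqrt(2)/9) - 1*350 = (-1/3 - 20*I*sqrt(2)/9) - 350 = -1051/3 - 20*I*sqrt(2)/9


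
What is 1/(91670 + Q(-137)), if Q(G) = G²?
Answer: 1/110439 ≈ 9.0548e-6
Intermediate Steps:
1/(91670 + Q(-137)) = 1/(91670 + (-137)²) = 1/(91670 + 18769) = 1/110439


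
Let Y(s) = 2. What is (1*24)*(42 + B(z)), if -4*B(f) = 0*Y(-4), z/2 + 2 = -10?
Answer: 1008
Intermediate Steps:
z = -24 (z = -4 + 2*(-10) = -4 - 20 = -24)
B(f) = 0 (B(f) = -0*2 = -¼*0 = 0)
(1*24)*(42 + B(z)) = (1*24)*(42 + 0) = 24*42 = 1008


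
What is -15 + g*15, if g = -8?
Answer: -135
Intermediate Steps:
-15 + g*15 = -15 - 8*15 = -15 - 120 = -135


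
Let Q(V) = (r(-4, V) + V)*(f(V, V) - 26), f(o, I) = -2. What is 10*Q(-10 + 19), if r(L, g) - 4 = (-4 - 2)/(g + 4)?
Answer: -45640/13 ≈ -3510.8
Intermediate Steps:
r(L, g) = 4 - 6/(4 + g) (r(L, g) = 4 + (-4 - 2)/(g + 4) = 4 - 6/(4 + g))
Q(V) = -28*V - 56*(5 + 2*V)/(4 + V) (Q(V) = (2*(5 + 2*V)/(4 + V) + V)*(-2 - 26) = (V + 2*(5 + 2*V)/(4 + V))*(-28) = -28*V - 56*(5 + 2*V)/(4 + V))
10*Q(-10 + 19) = 10*(28*(-10 - (-10 + 19)² - 8*(-10 + 19))/(4 + (-10 + 19))) = 10*(28*(-10 - 1*9² - 8*9)/(4 + 9)) = 10*(28*(-10 - 1*81 - 72)/13) = 10*(28*(1/13)*(-10 - 81 - 72)) = 10*(28*(1/13)*(-163)) = 10*(-4564/13) = -45640/13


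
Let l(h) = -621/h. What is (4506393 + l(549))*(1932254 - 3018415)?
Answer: -298574693018544/61 ≈ -4.8947e+12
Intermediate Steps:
(4506393 + l(549))*(1932254 - 3018415) = (4506393 - 621/549)*(1932254 - 3018415) = (4506393 - 621*1/549)*(-1086161) = (4506393 - 69/61)*(-1086161) = (274889904/61)*(-1086161) = -298574693018544/61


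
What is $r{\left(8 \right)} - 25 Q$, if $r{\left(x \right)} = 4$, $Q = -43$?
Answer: $1079$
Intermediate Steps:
$r{\left(8 \right)} - 25 Q = 4 - -1075 = 4 + 1075 = 1079$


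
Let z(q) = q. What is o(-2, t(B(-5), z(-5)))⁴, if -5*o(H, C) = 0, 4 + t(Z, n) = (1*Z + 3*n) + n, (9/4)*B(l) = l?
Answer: 0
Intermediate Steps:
B(l) = 4*l/9
t(Z, n) = -4 + Z + 4*n (t(Z, n) = -4 + ((1*Z + 3*n) + n) = -4 + ((Z + 3*n) + n) = -4 + (Z + 4*n) = -4 + Z + 4*n)
o(H, C) = 0 (o(H, C) = -⅕*0 = 0)
o(-2, t(B(-5), z(-5)))⁴ = 0⁴ = 0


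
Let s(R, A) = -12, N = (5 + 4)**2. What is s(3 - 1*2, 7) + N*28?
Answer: 2256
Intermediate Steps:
N = 81 (N = 9**2 = 81)
s(3 - 1*2, 7) + N*28 = -12 + 81*28 = -12 + 2268 = 2256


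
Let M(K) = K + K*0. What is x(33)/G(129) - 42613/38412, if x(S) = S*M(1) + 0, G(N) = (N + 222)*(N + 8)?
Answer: -75846805/68411772 ≈ -1.1087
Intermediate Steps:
M(K) = K (M(K) = K + 0 = K)
G(N) = (8 + N)*(222 + N) (G(N) = (222 + N)*(8 + N) = (8 + N)*(222 + N))
x(S) = S (x(S) = S*1 + 0 = S + 0 = S)
x(33)/G(129) - 42613/38412 = 33/(1776 + 129**2 + 230*129) - 42613/38412 = 33/(1776 + 16641 + 29670) - 42613*1/38412 = 33/48087 - 42613/38412 = 33*(1/48087) - 42613/38412 = 11/16029 - 42613/38412 = -75846805/68411772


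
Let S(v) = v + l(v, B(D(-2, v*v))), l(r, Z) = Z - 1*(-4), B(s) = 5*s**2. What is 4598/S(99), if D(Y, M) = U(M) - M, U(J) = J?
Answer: 4598/103 ≈ 44.641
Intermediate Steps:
D(Y, M) = 0 (D(Y, M) = M - M = 0)
l(r, Z) = 4 + Z (l(r, Z) = Z + 4 = 4 + Z)
S(v) = 4 + v (S(v) = v + (4 + 5*0**2) = v + (4 + 5*0) = v + (4 + 0) = v + 4 = 4 + v)
4598/S(99) = 4598/(4 + 99) = 4598/103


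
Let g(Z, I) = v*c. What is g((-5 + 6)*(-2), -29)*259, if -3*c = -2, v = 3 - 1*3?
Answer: 0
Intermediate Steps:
v = 0 (v = 3 - 3 = 0)
c = ⅔ (c = -⅓*(-2) = ⅔ ≈ 0.66667)
g(Z, I) = 0 (g(Z, I) = 0*(⅔) = 0)
g((-5 + 6)*(-2), -29)*259 = 0*259 = 0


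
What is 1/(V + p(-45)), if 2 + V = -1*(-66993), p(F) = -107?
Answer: 1/66884 ≈ 1.4951e-5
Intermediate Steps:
V = 66991 (V = -2 - 1*(-66993) = -2 + 66993 = 66991)
1/(V + p(-45)) = 1/(66991 - 107) = 1/66884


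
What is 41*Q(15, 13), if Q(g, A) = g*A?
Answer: 7995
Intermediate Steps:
Q(g, A) = A*g
41*Q(15, 13) = 41*(13*15) = 41*195 = 7995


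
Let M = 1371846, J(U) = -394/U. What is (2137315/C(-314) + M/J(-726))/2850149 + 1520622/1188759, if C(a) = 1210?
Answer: 10605392158027805/4894733317414798 ≈ 2.1667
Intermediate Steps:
(2137315/C(-314) + M/J(-726))/2850149 + 1520622/1188759 = (2137315/1210 + 1371846/((-394/(-726))))/2850149 + 1520622/1188759 = (2137315*(1/1210) + 1371846/((-394*(-1/726))))*(1/2850149) + 1520622*(1/1188759) = (427463/242 + 1371846/(197/363))*(1/2850149) + 506874/396253 = (427463/242 + 1371846*(363/197))*(1/2850149) + 506874/396253 = (427463/242 + 497980098/197)*(1/2850149) + 506874/396253 = (120595393927/47674)*(1/2850149) + 506874/396253 = 120595393927/135878003426 + 506874/396253 = 10605392158027805/4894733317414798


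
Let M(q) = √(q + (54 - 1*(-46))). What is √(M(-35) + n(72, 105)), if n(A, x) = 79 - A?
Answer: √(7 + √65) ≈ 3.8810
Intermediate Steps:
M(q) = √(100 + q) (M(q) = √(q + (54 + 46)) = √(q + 100) = √(100 + q))
√(M(-35) + n(72, 105)) = √(√(100 - 35) + (79 - 1*72)) = √(√65 + (79 - 72)) = √(√65 + 7) = √(7 + √65)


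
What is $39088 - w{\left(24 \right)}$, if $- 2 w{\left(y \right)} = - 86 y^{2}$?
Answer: $14320$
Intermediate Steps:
$w{\left(y \right)} = 43 y^{2}$ ($w{\left(y \right)} = - \frac{\left(-86\right) y^{2}}{2} = 43 y^{2}$)
$39088 - w{\left(24 \right)} = 39088 - 43 \cdot 24^{2} = 39088 - 43 \cdot 576 = 39088 - 24768 = 14320$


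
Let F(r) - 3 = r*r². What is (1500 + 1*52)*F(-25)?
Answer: -24245344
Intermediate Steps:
F(r) = 3 + r³ (F(r) = 3 + r*r² = 3 + r³)
(1500 + 1*52)*F(-25) = (1500 + 1*52)*(3 + (-25)³) = (1500 + 52)*(3 - 15625) = 1552*(-15622) = -24245344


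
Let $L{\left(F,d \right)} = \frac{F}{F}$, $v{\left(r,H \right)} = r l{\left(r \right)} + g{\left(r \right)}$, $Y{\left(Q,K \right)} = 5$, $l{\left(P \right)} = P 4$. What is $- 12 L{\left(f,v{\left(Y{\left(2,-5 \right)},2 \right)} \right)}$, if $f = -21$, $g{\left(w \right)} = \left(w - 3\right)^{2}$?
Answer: $-12$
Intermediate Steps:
$l{\left(P \right)} = 4 P$
$g{\left(w \right)} = \left(-3 + w\right)^{2}$
$v{\left(r,H \right)} = \left(-3 + r\right)^{2} + 4 r^{2}$ ($v{\left(r,H \right)} = r 4 r + \left(-3 + r\right)^{2} = 4 r^{2} + \left(-3 + r\right)^{2} = \left(-3 + r\right)^{2} + 4 r^{2}$)
$L{\left(F,d \right)} = 1$
$- 12 L{\left(f,v{\left(Y{\left(2,-5 \right)},2 \right)} \right)} = \left(-12\right) 1 = -12$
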